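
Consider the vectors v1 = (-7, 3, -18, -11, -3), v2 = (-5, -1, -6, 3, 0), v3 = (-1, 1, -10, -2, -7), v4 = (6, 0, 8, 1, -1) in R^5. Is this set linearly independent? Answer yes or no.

no

Form the matrix with these vectors as rows and row reduce.
R2 ← R2 − (5/7)·R1: [0, -22/7, 48/7, 76/7, 15/7]
R3 ← R3 − (1/7)·R1: [0, 4/7, -52/7, -3/7, -46/7]
R4 ← R4 + (6/7)·R1: [0, 18/7, -52/7, -59/7, -25/7]
R3 ← R3 + (2/11)·R2: [0, 0, -68/11, 17/11, -68/11]
R4 ← R4 + (9/11)·R2: [0, 0, -20/11, 5/11, -20/11]
R4 ← R4 − (5/17)·R3: [0, 0, 0, 0, 0]
3 nonzero rows, so the 4 vectors span a space of dimension 3.
Since 3 < 4, the vectors are linearly dependent.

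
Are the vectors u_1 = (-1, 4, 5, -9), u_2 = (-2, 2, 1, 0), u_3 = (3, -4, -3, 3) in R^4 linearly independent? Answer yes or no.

Form the matrix with these vectors as rows and row reduce.
R2 ← R2 − (2)·R1: [0, -6, -9, 18]
R3 ← R3 + (3)·R1: [0, 8, 12, -24]
R3 ← R3 + (4/3)·R2: [0, 0, 0, 0]
2 nonzero rows, so the 3 vectors span a space of dimension 2.
Since 2 < 3, the vectors are linearly dependent.

no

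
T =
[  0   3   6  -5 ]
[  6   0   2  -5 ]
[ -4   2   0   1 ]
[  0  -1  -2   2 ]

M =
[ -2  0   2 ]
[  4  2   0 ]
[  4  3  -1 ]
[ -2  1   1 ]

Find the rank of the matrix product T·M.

First compute TM:
[[ 46,  19, -11],
 [  6,   1,   5],
 [ 14,   5,  -7],
 [-16,  -6,   4]]
Now row reduce the product.
R2 ← R2 − (3/23)·R1: [0, -34/23, 148/23]
R3 ← R3 − (7/23)·R1: [0, -18/23, -84/23]
R4 ← R4 + (8/23)·R1: [0, 14/23, 4/23]
R3 ← R3 − (9/17)·R2: [0, 0, -120/17]
R4 ← R4 + (7/17)·R2: [0, 0, 48/17]
R4 ← R4 + (2/5)·R3: [0, 0, 0]
3 nonzero rows, so rank(TM) = 3.

3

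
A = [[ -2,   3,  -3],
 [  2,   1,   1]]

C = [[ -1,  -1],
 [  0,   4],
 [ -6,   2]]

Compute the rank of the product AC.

First compute AC:
[[ 20,   8],
 [ -8,   4]]
Now row reduce the product.
R2 ← R2 + (2/5)·R1: [0, 36/5]
2 nonzero rows, so rank(AC) = 2.

2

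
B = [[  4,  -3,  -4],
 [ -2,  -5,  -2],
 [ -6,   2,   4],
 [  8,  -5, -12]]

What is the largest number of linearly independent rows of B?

Row reduce to echelon form.
R2 ← R2 + (1/2)·R1: [0, -13/2, -4]
R3 ← R3 + (3/2)·R1: [0, -5/2, -2]
R4 ← R4 − (2)·R1: [0, 1, -4]
R3 ← R3 − (5/13)·R2: [0, 0, -6/13]
R4 ← R4 + (2/13)·R2: [0, 0, -60/13]
R4 ← R4 − (10)·R3: [0, 0, 0]
Echelon form has 3 nonzero rows, so rank(B) = 3.
The rank gives the maximum number of linearly independent rows: 3.

3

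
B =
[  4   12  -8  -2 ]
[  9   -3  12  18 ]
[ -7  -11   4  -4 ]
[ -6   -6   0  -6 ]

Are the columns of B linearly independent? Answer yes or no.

no

Row reduce B to echelon form.
R2 ← R2 − (9/4)·R1: [0, -30, 30, 45/2]
R3 ← R3 + (7/4)·R1: [0, 10, -10, -15/2]
R4 ← R4 + (3/2)·R1: [0, 12, -12, -9]
R3 ← R3 + (1/3)·R2: [0, 0, 0, 0]
R4 ← R4 + (2/5)·R2: [0, 0, 0, 0]
2 pivots among 4 columns.
Only 2 < 4 pivot columns, so the columns are linearly dependent.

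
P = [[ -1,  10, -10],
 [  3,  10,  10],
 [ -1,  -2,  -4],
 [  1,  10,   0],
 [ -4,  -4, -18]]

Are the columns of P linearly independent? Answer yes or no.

no

Row reduce P to echelon form.
R2 ← R2 + (3)·R1: [0, 40, -20]
R3 ← R3 − R1: [0, -12, 6]
R4 ← R4 + R1: [0, 20, -10]
R5 ← R5 − (4)·R1: [0, -44, 22]
R3 ← R3 + (3/10)·R2: [0, 0, 0]
R4 ← R4 − (1/2)·R2: [0, 0, 0]
R5 ← R5 + (11/10)·R2: [0, 0, 0]
2 pivots among 3 columns.
Only 2 < 3 pivot columns, so the columns are linearly dependent.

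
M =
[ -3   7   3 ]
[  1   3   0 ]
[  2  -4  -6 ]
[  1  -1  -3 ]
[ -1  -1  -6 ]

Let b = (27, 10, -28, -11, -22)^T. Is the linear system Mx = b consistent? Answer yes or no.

Row reduce the augmented matrix [M | b].
R2 ← R2 + (1/3)·R1: [0, 16/3, 1, 19]
R3 ← R3 + (2/3)·R1: [0, 2/3, -4, -10]
R4 ← R4 + (1/3)·R1: [0, 4/3, -2, -2]
R5 ← R5 − (1/3)·R1: [0, -10/3, -7, -31]
R3 ← R3 − (1/8)·R2: [0, 0, -33/8, -99/8]
R4 ← R4 − (1/4)·R2: [0, 0, -9/4, -27/4]
R5 ← R5 + (5/8)·R2: [0, 0, -51/8, -153/8]
R4 ← R4 − (6/11)·R3: [0, 0, 0, 0]
R5 ← R5 − (17/11)·R3: [0, 0, 0, 0]
The echelon form has 3 nonzero rows, and every pivot lies in the first 3 columns, so rank(M) = rank([M|b]) = 3.
The system is consistent.

yes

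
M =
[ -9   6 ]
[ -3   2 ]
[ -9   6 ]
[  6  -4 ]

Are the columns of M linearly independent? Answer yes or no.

Row reduce M to echelon form.
R2 ← R2 − (1/3)·R1: [0, 0]
R3 ← R3 − R1: [0, 0]
R4 ← R4 + (2/3)·R1: [0, 0]
1 pivot among 2 columns.
Only 1 < 2 pivot columns, so the columns are linearly dependent.

no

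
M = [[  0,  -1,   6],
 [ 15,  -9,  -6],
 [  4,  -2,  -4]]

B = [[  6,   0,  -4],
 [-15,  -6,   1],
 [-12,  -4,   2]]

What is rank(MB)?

First compute MB:
[[-57, -18,  11],
 [297,  78, -81],
 [102,  28, -26]]
Now row reduce the product.
R2 ← R2 + (99/19)·R1: [0, -300/19, -450/19]
R3 ← R3 + (34/19)·R1: [0, -80/19, -120/19]
R3 ← R3 − (4/15)·R2: [0, 0, 0]
2 nonzero rows, so rank(MB) = 2.

2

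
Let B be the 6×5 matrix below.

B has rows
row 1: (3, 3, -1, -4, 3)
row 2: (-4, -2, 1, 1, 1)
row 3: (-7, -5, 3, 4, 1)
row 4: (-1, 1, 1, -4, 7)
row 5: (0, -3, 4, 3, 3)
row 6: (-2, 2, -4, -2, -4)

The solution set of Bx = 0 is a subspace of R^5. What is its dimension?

Row reduce to echelon form.
R2 ← R2 + (4/3)·R1: [0, 2, -1/3, -13/3, 5]
R3 ← R3 + (7/3)·R1: [0, 2, 2/3, -16/3, 8]
R4 ← R4 + (1/3)·R1: [0, 2, 2/3, -16/3, 8]
R6 ← R6 + (2/3)·R1: [0, 4, -14/3, -14/3, -2]
R3 ← R3 − R2: [0, 0, 1, -1, 3]
R4 ← R4 − R2: [0, 0, 1, -1, 3]
R5 ← R5 + (3/2)·R2: [0, 0, 7/2, -7/2, 21/2]
R6 ← R6 − (2)·R2: [0, 0, -4, 4, -12]
R4 ← R4 − R3: [0, 0, 0, 0, 0]
R5 ← R5 − (7/2)·R3: [0, 0, 0, 0, 0]
R6 ← R6 + (4)·R3: [0, 0, 0, 0, 0]
3 nonzero rows, so rank(B) = 3.
B has 5 columns; by rank–nullity, nullity = 5 − 3 = 2.

2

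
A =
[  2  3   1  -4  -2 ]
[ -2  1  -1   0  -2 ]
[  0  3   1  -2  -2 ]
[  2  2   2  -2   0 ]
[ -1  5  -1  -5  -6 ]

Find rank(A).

3

Row reduce to echelon form.
R2 ← R2 + R1: [0, 4, 0, -4, -4]
R4 ← R4 − R1: [0, -1, 1, 2, 2]
R5 ← R5 + (1/2)·R1: [0, 13/2, -1/2, -7, -7]
R3 ← R3 − (3/4)·R2: [0, 0, 1, 1, 1]
R4 ← R4 + (1/4)·R2: [0, 0, 1, 1, 1]
R5 ← R5 − (13/8)·R2: [0, 0, -1/2, -1/2, -1/2]
R4 ← R4 − R3: [0, 0, 0, 0, 0]
R5 ← R5 + (1/2)·R3: [0, 0, 0, 0, 0]
Echelon form has 3 nonzero rows, so rank(A) = 3.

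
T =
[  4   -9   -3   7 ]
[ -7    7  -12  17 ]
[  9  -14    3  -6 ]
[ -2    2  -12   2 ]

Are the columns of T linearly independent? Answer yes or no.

no

Row reduce T to echelon form.
R2 ← R2 + (7/4)·R1: [0, -35/4, -69/4, 117/4]
R3 ← R3 − (9/4)·R1: [0, 25/4, 39/4, -87/4]
R4 ← R4 + (1/2)·R1: [0, -5/2, -27/2, 11/2]
R3 ← R3 + (5/7)·R2: [0, 0, -18/7, -6/7]
R4 ← R4 − (2/7)·R2: [0, 0, -60/7, -20/7]
R4 ← R4 − (10/3)·R3: [0, 0, 0, 0]
3 pivots among 4 columns.
Only 3 < 4 pivot columns, so the columns are linearly dependent.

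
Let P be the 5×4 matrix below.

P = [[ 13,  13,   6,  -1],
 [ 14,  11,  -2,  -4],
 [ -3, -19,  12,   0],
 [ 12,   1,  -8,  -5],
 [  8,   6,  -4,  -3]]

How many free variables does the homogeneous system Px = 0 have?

0

Row reduce to echelon form.
R2 ← R2 − (14/13)·R1: [0, -3, -110/13, -38/13]
R3 ← R3 + (3/13)·R1: [0, -16, 174/13, -3/13]
R4 ← R4 − (12/13)·R1: [0, -11, -176/13, -53/13]
R5 ← R5 − (8/13)·R1: [0, -2, -100/13, -31/13]
R3 ← R3 − (16/3)·R2: [0, 0, 2282/39, 599/39]
R4 ← R4 − (11/3)·R2: [0, 0, 682/39, 259/39]
R5 ← R5 − (2/3)·R2: [0, 0, -80/39, -17/39]
R4 ← R4 − (341/1141)·R3: [0, 0, 0, 2340/1141]
R5 ← R5 + (40/1141)·R3: [0, 0, 0, 117/1141]
R5 ← R5 − (1/20)·R4: [0, 0, 0, 0]
4 nonzero rows, so rank(P) = 4.
P has 4 columns; by rank–nullity, nullity = 4 − 4 = 0.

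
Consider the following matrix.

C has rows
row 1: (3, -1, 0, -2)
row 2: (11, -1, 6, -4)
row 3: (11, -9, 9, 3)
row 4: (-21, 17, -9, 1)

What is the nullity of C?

1

Row reduce to echelon form.
R2 ← R2 − (11/3)·R1: [0, 8/3, 6, 10/3]
R3 ← R3 − (11/3)·R1: [0, -16/3, 9, 31/3]
R4 ← R4 + (7)·R1: [0, 10, -9, -13]
R3 ← R3 + (2)·R2: [0, 0, 21, 17]
R4 ← R4 − (15/4)·R2: [0, 0, -63/2, -51/2]
R4 ← R4 + (3/2)·R3: [0, 0, 0, 0]
3 nonzero rows, so rank(C) = 3.
C has 4 columns; by rank–nullity, nullity = 4 − 3 = 1.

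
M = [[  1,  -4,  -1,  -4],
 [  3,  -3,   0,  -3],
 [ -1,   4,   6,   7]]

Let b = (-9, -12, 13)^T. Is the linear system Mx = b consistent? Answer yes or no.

Row reduce the augmented matrix [M | b].
R2 ← R2 − (3)·R1: [0, 9, 3, 9, 15]
R3 ← R3 + R1: [0, 0, 5, 3, 4]
The echelon form has 3 nonzero rows, and every pivot lies in the first 4 columns, so rank(M) = rank([M|b]) = 3.
The system is consistent.

yes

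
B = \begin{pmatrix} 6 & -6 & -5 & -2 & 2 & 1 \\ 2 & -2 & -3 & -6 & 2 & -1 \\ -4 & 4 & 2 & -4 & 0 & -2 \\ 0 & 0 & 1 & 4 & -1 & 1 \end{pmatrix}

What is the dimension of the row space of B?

2

Row reduce to echelon form.
R2 ← R2 − (1/3)·R1: [0, 0, -4/3, -16/3, 4/3, -4/3]
R3 ← R3 + (2/3)·R1: [0, 0, -4/3, -16/3, 4/3, -4/3]
R3 ← R3 − R2: [0, 0, 0, 0, 0, 0]
R4 ← R4 + (3/4)·R2: [0, 0, 0, 0, 0, 0]
Echelon form has 2 nonzero rows, so rank(B) = 2.
The row space has dimension equal to the rank: 2.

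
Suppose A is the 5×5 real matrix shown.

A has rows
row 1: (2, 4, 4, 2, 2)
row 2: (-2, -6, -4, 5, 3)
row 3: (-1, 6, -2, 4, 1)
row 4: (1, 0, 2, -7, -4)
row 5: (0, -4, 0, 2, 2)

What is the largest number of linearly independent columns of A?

Row reduce to echelon form.
R2 ← R2 + R1: [0, -2, 0, 7, 5]
R3 ← R3 + (1/2)·R1: [0, 8, 0, 5, 2]
R4 ← R4 − (1/2)·R1: [0, -2, 0, -8, -5]
R3 ← R3 + (4)·R2: [0, 0, 0, 33, 22]
R4 ← R4 − R2: [0, 0, 0, -15, -10]
R5 ← R5 − (2)·R2: [0, 0, 0, -12, -8]
R4 ← R4 + (5/11)·R3: [0, 0, 0, 0, 0]
R5 ← R5 + (4/11)·R3: [0, 0, 0, 0, 0]
Echelon form has 3 nonzero rows, so rank(A) = 3.
The rank gives the maximum number of linearly independent columns: 3.

3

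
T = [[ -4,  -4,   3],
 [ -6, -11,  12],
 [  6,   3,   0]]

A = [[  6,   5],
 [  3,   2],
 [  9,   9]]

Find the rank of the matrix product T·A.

2

First compute TA:
[[ -9,  -1],
 [ 39,  56],
 [ 45,  36]]
Now row reduce the product.
R2 ← R2 + (13/3)·R1: [0, 155/3]
R3 ← R3 + (5)·R1: [0, 31]
R3 ← R3 − (3/5)·R2: [0, 0]
2 nonzero rows, so rank(TA) = 2.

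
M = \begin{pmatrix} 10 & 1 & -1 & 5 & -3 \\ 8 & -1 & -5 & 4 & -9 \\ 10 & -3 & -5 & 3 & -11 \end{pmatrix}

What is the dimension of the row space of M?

3

Row reduce to echelon form.
R2 ← R2 − (4/5)·R1: [0, -9/5, -21/5, 0, -33/5]
R3 ← R3 − R1: [0, -4, -4, -2, -8]
R3 ← R3 − (20/9)·R2: [0, 0, 16/3, -2, 20/3]
Echelon form has 3 nonzero rows, so rank(M) = 3.
The row space has dimension equal to the rank: 3.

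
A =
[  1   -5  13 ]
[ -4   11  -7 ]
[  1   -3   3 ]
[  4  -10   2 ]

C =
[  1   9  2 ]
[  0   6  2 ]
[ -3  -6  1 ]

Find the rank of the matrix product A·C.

First compute AC:
[[-38, -99,   5],
 [ 17,  72,   7],
 [ -8, -27,  -1],
 [ -2, -36, -10]]
Now row reduce the product.
R2 ← R2 + (17/38)·R1: [0, 1053/38, 351/38]
R3 ← R3 − (4/19)·R1: [0, -117/19, -39/19]
R4 ← R4 − (1/19)·R1: [0, -585/19, -195/19]
R3 ← R3 + (2/9)·R2: [0, 0, 0]
R4 ← R4 + (10/9)·R2: [0, 0, 0]
2 nonzero rows, so rank(AC) = 2.

2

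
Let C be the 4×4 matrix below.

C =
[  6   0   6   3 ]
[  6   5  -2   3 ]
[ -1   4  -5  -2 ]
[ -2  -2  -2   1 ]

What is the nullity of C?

1

Row reduce to echelon form.
R2 ← R2 − R1: [0, 5, -8, 0]
R3 ← R3 + (1/6)·R1: [0, 4, -4, -3/2]
R4 ← R4 + (1/3)·R1: [0, -2, 0, 2]
R3 ← R3 − (4/5)·R2: [0, 0, 12/5, -3/2]
R4 ← R4 + (2/5)·R2: [0, 0, -16/5, 2]
R4 ← R4 + (4/3)·R3: [0, 0, 0, 0]
3 nonzero rows, so rank(C) = 3.
C has 4 columns; by rank–nullity, nullity = 4 − 3 = 1.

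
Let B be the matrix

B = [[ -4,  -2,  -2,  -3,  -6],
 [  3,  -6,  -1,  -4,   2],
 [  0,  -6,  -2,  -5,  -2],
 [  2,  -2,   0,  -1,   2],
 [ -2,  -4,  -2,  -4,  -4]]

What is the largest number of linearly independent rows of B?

Row reduce to echelon form.
R2 ← R2 + (3/4)·R1: [0, -15/2, -5/2, -25/4, -5/2]
R4 ← R4 + (1/2)·R1: [0, -3, -1, -5/2, -1]
R5 ← R5 − (1/2)·R1: [0, -3, -1, -5/2, -1]
R3 ← R3 − (4/5)·R2: [0, 0, 0, 0, 0]
R4 ← R4 − (2/5)·R2: [0, 0, 0, 0, 0]
R5 ← R5 − (2/5)·R2: [0, 0, 0, 0, 0]
Echelon form has 2 nonzero rows, so rank(B) = 2.
The rank gives the maximum number of linearly independent rows: 2.

2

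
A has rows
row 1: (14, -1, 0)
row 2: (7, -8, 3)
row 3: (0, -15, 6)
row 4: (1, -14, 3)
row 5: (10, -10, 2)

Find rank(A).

Row reduce to echelon form.
R2 ← R2 − (1/2)·R1: [0, -15/2, 3]
R4 ← R4 − (1/14)·R1: [0, -195/14, 3]
R5 ← R5 − (5/7)·R1: [0, -65/7, 2]
R3 ← R3 − (2)·R2: [0, 0, 0]
R4 ← R4 − (13/7)·R2: [0, 0, -18/7]
R5 ← R5 − (26/21)·R2: [0, 0, -12/7]
Swap R3 ↔ R4
R5 ← R5 − (2/3)·R3: [0, 0, 0]
Echelon form has 3 nonzero rows, so rank(A) = 3.

3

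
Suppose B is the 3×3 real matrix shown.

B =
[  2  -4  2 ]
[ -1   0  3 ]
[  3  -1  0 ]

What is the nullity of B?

Row reduce to echelon form.
R2 ← R2 + (1/2)·R1: [0, -2, 4]
R3 ← R3 − (3/2)·R1: [0, 5, -3]
R3 ← R3 + (5/2)·R2: [0, 0, 7]
3 nonzero rows, so rank(B) = 3.
B has 3 columns; by rank–nullity, nullity = 3 − 3 = 0.

0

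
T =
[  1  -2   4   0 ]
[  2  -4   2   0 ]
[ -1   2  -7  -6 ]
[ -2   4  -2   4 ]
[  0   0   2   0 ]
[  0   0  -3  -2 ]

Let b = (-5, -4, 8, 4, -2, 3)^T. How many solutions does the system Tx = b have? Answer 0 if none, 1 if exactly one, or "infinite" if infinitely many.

infinite

Row reduce the augmented matrix [T | b].
R2 ← R2 − (2)·R1: [0, 0, -6, 0, 6]
R3 ← R3 + R1: [0, 0, -3, -6, 3]
R4 ← R4 + (2)·R1: [0, 0, 6, 4, -6]
R3 ← R3 − (1/2)·R2: [0, 0, 0, -6, 0]
R4 ← R4 + R2: [0, 0, 0, 4, 0]
R5 ← R5 + (1/3)·R2: [0, 0, 0, 0, 0]
R6 ← R6 − (1/2)·R2: [0, 0, 0, -2, 0]
R4 ← R4 + (2/3)·R3: [0, 0, 0, 0, 0]
R6 ← R6 − (1/3)·R3: [0, 0, 0, 0, 0]
The echelon form has 3 nonzero rows, and every pivot lies in the first 4 columns, so rank(T) = rank([T|b]) = 3.
The system is consistent.
rank = 3 < 4 unknowns, so there are infinitely many solutions.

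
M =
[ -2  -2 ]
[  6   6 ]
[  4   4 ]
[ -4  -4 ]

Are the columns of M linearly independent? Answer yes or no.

no

Row reduce M to echelon form.
R2 ← R2 + (3)·R1: [0, 0]
R3 ← R3 + (2)·R1: [0, 0]
R4 ← R4 − (2)·R1: [0, 0]
1 pivot among 2 columns.
Only 1 < 2 pivot columns, so the columns are linearly dependent.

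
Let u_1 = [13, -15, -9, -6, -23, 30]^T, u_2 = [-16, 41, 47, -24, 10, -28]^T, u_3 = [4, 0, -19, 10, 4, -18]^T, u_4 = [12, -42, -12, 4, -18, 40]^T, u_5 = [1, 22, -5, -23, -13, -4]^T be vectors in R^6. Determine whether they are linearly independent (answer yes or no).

yes

Form the matrix with these vectors as rows and row reduce.
R2 ← R2 + (16/13)·R1: [0, 293/13, 467/13, -408/13, -238/13, 116/13]
R3 ← R3 − (4/13)·R1: [0, 60/13, -211/13, 154/13, 144/13, -354/13]
R4 ← R4 − (12/13)·R1: [0, -366/13, -48/13, 124/13, 42/13, 160/13]
R5 ← R5 − (1/13)·R1: [0, 301/13, -56/13, -293/13, -146/13, -82/13]
R3 ← R3 − (60/293)·R2: [0, 0, -6911/293, 5354/293, 4344/293, -8514/293]
R4 ← R4 + (366/293)·R2: [0, 0, 12066/293, -8692/293, -5754/293, 6872/293]
R5 ← R5 − (301/293)·R2: [0, 0, -12075/293, 2843/293, 2220/293, -4534/293]
R4 ← R4 + (12066/6911)·R3: [0, 0, 0, 15464/6911, 43170/6911, -188524/6911]
R5 ← R5 − (12075/6911)·R3: [0, 0, 0, -153589/6911, -126660/6911, 243932/6911]
R5 ← R5 + (153589/15464)·R4: [0, 0, 0, 0, 337995/7732, -910977/3866]
5 nonzero rows, so the 5 vectors span a space of dimension 5.
Since 5 = 5, the vectors are linearly independent.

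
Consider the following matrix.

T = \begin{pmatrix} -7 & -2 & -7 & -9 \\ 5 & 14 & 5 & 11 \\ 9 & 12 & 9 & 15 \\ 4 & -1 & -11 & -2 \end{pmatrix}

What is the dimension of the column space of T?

3

Row reduce to echelon form.
R2 ← R2 + (5/7)·R1: [0, 88/7, 0, 32/7]
R3 ← R3 + (9/7)·R1: [0, 66/7, 0, 24/7]
R4 ← R4 + (4/7)·R1: [0, -15/7, -15, -50/7]
R3 ← R3 − (3/4)·R2: [0, 0, 0, 0]
R4 ← R4 + (15/88)·R2: [0, 0, -15, -70/11]
Swap R3 ↔ R4
Echelon form has 3 nonzero rows, so rank(T) = 3.
The column space has dimension equal to the rank: 3.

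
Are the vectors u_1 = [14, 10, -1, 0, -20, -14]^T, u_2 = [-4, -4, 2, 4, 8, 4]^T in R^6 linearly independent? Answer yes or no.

Form the matrix with these vectors as rows and row reduce.
R2 ← R2 + (2/7)·R1: [0, -8/7, 12/7, 4, 16/7, 0]
2 nonzero rows, so the 2 vectors span a space of dimension 2.
Since 2 = 2, the vectors are linearly independent.

yes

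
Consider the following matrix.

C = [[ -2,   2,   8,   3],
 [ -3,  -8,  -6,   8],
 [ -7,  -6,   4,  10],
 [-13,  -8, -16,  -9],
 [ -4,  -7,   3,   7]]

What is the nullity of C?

0

Row reduce to echelon form.
R2 ← R2 − (3/2)·R1: [0, -11, -18, 7/2]
R3 ← R3 − (7/2)·R1: [0, -13, -24, -1/2]
R4 ← R4 − (13/2)·R1: [0, -21, -68, -57/2]
R5 ← R5 − (2)·R1: [0, -11, -13, 1]
R3 ← R3 − (13/11)·R2: [0, 0, -30/11, -51/11]
R4 ← R4 − (21/11)·R2: [0, 0, -370/11, -387/11]
R5 ← R5 − R2: [0, 0, 5, -5/2]
R4 ← R4 − (37/3)·R3: [0, 0, 0, 22]
R5 ← R5 + (11/6)·R3: [0, 0, 0, -11]
R5 ← R5 + (1/2)·R4: [0, 0, 0, 0]
4 nonzero rows, so rank(C) = 4.
C has 4 columns; by rank–nullity, nullity = 4 − 4 = 0.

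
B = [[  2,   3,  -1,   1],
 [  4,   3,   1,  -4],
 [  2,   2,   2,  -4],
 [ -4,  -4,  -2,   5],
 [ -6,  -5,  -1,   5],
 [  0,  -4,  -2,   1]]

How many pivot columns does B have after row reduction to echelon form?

Row reduce to echelon form.
R2 ← R2 − (2)·R1: [0, -3, 3, -6]
R3 ← R3 − R1: [0, -1, 3, -5]
R4 ← R4 + (2)·R1: [0, 2, -4, 7]
R5 ← R5 + (3)·R1: [0, 4, -4, 8]
R3 ← R3 − (1/3)·R2: [0, 0, 2, -3]
R4 ← R4 + (2/3)·R2: [0, 0, -2, 3]
R5 ← R5 + (4/3)·R2: [0, 0, 0, 0]
R6 ← R6 − (4/3)·R2: [0, 0, -6, 9]
R4 ← R4 + R3: [0, 0, 0, 0]
R6 ← R6 + (3)·R3: [0, 0, 0, 0]
Echelon form has 3 nonzero rows, so rank(B) = 3.
Each nonzero row contributes one pivot column: 3 pivot columns.

3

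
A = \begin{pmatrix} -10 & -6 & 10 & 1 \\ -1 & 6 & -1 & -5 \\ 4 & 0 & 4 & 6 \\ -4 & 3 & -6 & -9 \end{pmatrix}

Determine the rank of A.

3

Row reduce to echelon form.
R2 ← R2 − (1/10)·R1: [0, 33/5, -2, -51/10]
R3 ← R3 + (2/5)·R1: [0, -12/5, 8, 32/5]
R4 ← R4 − (2/5)·R1: [0, 27/5, -10, -47/5]
R3 ← R3 + (4/11)·R2: [0, 0, 80/11, 50/11]
R4 ← R4 − (9/11)·R2: [0, 0, -92/11, -115/22]
R4 ← R4 + (23/20)·R3: [0, 0, 0, 0]
Echelon form has 3 nonzero rows, so rank(A) = 3.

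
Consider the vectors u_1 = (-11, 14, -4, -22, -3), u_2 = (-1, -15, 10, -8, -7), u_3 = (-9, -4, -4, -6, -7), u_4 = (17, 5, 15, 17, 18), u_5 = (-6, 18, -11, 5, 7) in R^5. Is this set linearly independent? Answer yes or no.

Form the matrix with these vectors as rows and row reduce.
R2 ← R2 − (1/11)·R1: [0, -179/11, 114/11, -6, -74/11]
R3 ← R3 − (9/11)·R1: [0, -170/11, -8/11, 12, -50/11]
R4 ← R4 + (17/11)·R1: [0, 293/11, 97/11, -17, 147/11]
R5 ← R5 − (6/11)·R1: [0, 114/11, -97/11, 17, 95/11]
R3 ← R3 − (170/179)·R2: [0, 0, -1892/179, 3168/179, 330/179]
R4 ← R4 + (293/179)·R2: [0, 0, 4615/179, -4801/179, 421/179]
R5 ← R5 + (114/179)·R2: [0, 0, -397/179, 2359/179, 779/179]
R4 ← R4 + (4615/1892)·R3: [0, 0, 0, 703/43, 589/86]
R5 ← R5 − (397/1892)·R3: [0, 0, 0, 407/43, 341/86]
R5 ← R5 − (11/19)·R4: [0, 0, 0, 0, 0]
4 nonzero rows, so the 5 vectors span a space of dimension 4.
Since 4 < 5, the vectors are linearly dependent.

no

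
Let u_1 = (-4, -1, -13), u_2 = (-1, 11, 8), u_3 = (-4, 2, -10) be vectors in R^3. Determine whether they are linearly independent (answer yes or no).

no

Form the matrix with these vectors as rows and row reduce.
R2 ← R2 − (1/4)·R1: [0, 45/4, 45/4]
R3 ← R3 − R1: [0, 3, 3]
R3 ← R3 − (4/15)·R2: [0, 0, 0]
2 nonzero rows, so the 3 vectors span a space of dimension 2.
Since 2 < 3, the vectors are linearly dependent.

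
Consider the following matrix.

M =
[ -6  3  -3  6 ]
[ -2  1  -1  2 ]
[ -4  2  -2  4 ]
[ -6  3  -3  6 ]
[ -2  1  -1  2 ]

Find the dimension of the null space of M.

3

Row reduce to echelon form.
R2 ← R2 − (1/3)·R1: [0, 0, 0, 0]
R3 ← R3 − (2/3)·R1: [0, 0, 0, 0]
R4 ← R4 − R1: [0, 0, 0, 0]
R5 ← R5 − (1/3)·R1: [0, 0, 0, 0]
1 nonzero row, so rank(M) = 1.
M has 4 columns; by rank–nullity, nullity = 4 − 1 = 3.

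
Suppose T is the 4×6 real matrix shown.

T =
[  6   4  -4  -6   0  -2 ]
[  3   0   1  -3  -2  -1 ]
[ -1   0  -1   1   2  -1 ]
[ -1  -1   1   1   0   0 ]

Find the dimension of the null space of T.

Row reduce to echelon form.
R2 ← R2 − (1/2)·R1: [0, -2, 3, 0, -2, 0]
R3 ← R3 + (1/6)·R1: [0, 2/3, -5/3, 0, 2, -4/3]
R4 ← R4 + (1/6)·R1: [0, -1/3, 1/3, 0, 0, -1/3]
R3 ← R3 + (1/3)·R2: [0, 0, -2/3, 0, 4/3, -4/3]
R4 ← R4 − (1/6)·R2: [0, 0, -1/6, 0, 1/3, -1/3]
R4 ← R4 − (1/4)·R3: [0, 0, 0, 0, 0, 0]
3 nonzero rows, so rank(T) = 3.
T has 6 columns; by rank–nullity, nullity = 6 − 3 = 3.

3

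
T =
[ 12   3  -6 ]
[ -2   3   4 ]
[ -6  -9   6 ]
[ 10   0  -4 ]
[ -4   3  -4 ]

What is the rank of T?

Row reduce to echelon form.
R2 ← R2 + (1/6)·R1: [0, 7/2, 3]
R3 ← R3 + (1/2)·R1: [0, -15/2, 3]
R4 ← R4 − (5/6)·R1: [0, -5/2, 1]
R5 ← R5 + (1/3)·R1: [0, 4, -6]
R3 ← R3 + (15/7)·R2: [0, 0, 66/7]
R4 ← R4 + (5/7)·R2: [0, 0, 22/7]
R5 ← R5 − (8/7)·R2: [0, 0, -66/7]
R4 ← R4 − (1/3)·R3: [0, 0, 0]
R5 ← R5 + R3: [0, 0, 0]
Echelon form has 3 nonzero rows, so rank(T) = 3.

3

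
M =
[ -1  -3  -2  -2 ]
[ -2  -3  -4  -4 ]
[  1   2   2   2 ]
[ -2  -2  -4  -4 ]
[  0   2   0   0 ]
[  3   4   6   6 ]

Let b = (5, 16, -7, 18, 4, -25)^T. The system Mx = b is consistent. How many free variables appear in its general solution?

Row reduce the augmented matrix [M | b].
R2 ← R2 − (2)·R1: [0, 3, 0, 0, 6]
R3 ← R3 + R1: [0, -1, 0, 0, -2]
R4 ← R4 − (2)·R1: [0, 4, 0, 0, 8]
R6 ← R6 + (3)·R1: [0, -5, 0, 0, -10]
R3 ← R3 + (1/3)·R2: [0, 0, 0, 0, 0]
R4 ← R4 − (4/3)·R2: [0, 0, 0, 0, 0]
R5 ← R5 − (2/3)·R2: [0, 0, 0, 0, 0]
R6 ← R6 + (5/3)·R2: [0, 0, 0, 0, 0]
The echelon form has 2 nonzero rows, and every pivot lies in the first 4 columns, so rank(M) = rank([M|b]) = 2.
The system is consistent.
Free variables = (unknowns) − (rank) = 4 − 2 = 2.

2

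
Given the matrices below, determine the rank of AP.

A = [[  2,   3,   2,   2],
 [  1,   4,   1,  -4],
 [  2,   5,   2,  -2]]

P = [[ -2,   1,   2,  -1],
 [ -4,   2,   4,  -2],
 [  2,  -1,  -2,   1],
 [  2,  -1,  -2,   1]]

First compute AP:
[[ -8,   4,   8,  -4],
 [-24,  12,  24, -12],
 [-24,  12,  24, -12]]
Now row reduce the product.
R2 ← R2 − (3)·R1: [0, 0, 0, 0]
R3 ← R3 − (3)·R1: [0, 0, 0, 0]
1 nonzero row, so rank(AP) = 1.

1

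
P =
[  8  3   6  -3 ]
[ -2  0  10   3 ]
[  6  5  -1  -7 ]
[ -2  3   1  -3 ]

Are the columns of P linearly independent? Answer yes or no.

no

Row reduce P to echelon form.
R2 ← R2 + (1/4)·R1: [0, 3/4, 23/2, 9/4]
R3 ← R3 − (3/4)·R1: [0, 11/4, -11/2, -19/4]
R4 ← R4 + (1/4)·R1: [0, 15/4, 5/2, -15/4]
R3 ← R3 − (11/3)·R2: [0, 0, -143/3, -13]
R4 ← R4 − (5)·R2: [0, 0, -55, -15]
R4 ← R4 − (15/13)·R3: [0, 0, 0, 0]
3 pivots among 4 columns.
Only 3 < 4 pivot columns, so the columns are linearly dependent.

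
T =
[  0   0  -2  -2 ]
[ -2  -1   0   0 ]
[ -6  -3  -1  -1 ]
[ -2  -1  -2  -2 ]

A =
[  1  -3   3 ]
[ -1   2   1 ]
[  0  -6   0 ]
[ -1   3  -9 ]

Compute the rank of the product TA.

First compute TA:
[[  2,   6,  18],
 [ -1,   4,  -7],
 [ -2,  15, -12],
 [  1,  10,  11]]
Now row reduce the product.
R2 ← R2 + (1/2)·R1: [0, 7, 2]
R3 ← R3 + R1: [0, 21, 6]
R4 ← R4 − (1/2)·R1: [0, 7, 2]
R3 ← R3 − (3)·R2: [0, 0, 0]
R4 ← R4 − R2: [0, 0, 0]
2 nonzero rows, so rank(TA) = 2.

2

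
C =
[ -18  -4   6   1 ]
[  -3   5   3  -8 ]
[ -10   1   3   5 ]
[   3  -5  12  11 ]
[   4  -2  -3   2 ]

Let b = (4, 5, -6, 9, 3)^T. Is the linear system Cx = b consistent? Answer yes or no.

no

Row reduce the augmented matrix [C | b].
R2 ← R2 − (1/6)·R1: [0, 17/3, 2, -49/6, 13/3]
R3 ← R3 − (5/9)·R1: [0, 29/9, -1/3, 40/9, -74/9]
R4 ← R4 + (1/6)·R1: [0, -17/3, 13, 67/6, 29/3]
R5 ← R5 + (2/9)·R1: [0, -26/9, -5/3, 20/9, 35/9]
R3 ← R3 − (29/51)·R2: [0, 0, -25/17, 309/34, -545/51]
R4 ← R4 + R2: [0, 0, 15, 3, 14]
R5 ← R5 + (26/51)·R2: [0, 0, -11/17, -33/17, 311/51]
R4 ← R4 + (51/5)·R3: [0, 0, 0, 957/10, -95]
R5 ← R5 − (11/25)·R3: [0, 0, 0, -297/50, 54/5]
R5 ← R5 + (9/145)·R4: [0, 0, 0, 0, 711/145]
The echelon form has 5 nonzero rows; the last pivot sits in the augmented column, so rank(C) = 4 but rank([C|b]) = 5.
Since the ranks differ, the system is inconsistent.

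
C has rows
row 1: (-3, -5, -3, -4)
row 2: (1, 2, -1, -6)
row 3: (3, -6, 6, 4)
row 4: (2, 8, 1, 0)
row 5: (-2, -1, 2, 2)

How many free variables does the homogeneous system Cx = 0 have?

Row reduce to echelon form.
R2 ← R2 + (1/3)·R1: [0, 1/3, -2, -22/3]
R3 ← R3 + R1: [0, -11, 3, 0]
R4 ← R4 + (2/3)·R1: [0, 14/3, -1, -8/3]
R5 ← R5 − (2/3)·R1: [0, 7/3, 4, 14/3]
R3 ← R3 + (33)·R2: [0, 0, -63, -242]
R4 ← R4 − (14)·R2: [0, 0, 27, 100]
R5 ← R5 − (7)·R2: [0, 0, 18, 56]
R4 ← R4 + (3/7)·R3: [0, 0, 0, -26/7]
R5 ← R5 + (2/7)·R3: [0, 0, 0, -92/7]
R5 ← R5 − (46/13)·R4: [0, 0, 0, 0]
4 nonzero rows, so rank(C) = 4.
C has 4 columns; by rank–nullity, nullity = 4 − 4 = 0.

0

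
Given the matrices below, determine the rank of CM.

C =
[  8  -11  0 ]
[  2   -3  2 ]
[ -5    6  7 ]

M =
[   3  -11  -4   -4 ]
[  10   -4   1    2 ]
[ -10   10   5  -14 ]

First compute CM:
[[-86, -44, -43, -54],
 [-44,  10,  -1, -42],
 [-25, 101,  61, -66]]
Now row reduce the product.
R2 ← R2 − (22/43)·R1: [0, 1398/43, 21, -618/43]
R3 ← R3 − (25/86)·R1: [0, 4893/43, 147/2, -2163/43]
R3 ← R3 − (7/2)·R2: [0, 0, 0, 0]
2 nonzero rows, so rank(CM) = 2.

2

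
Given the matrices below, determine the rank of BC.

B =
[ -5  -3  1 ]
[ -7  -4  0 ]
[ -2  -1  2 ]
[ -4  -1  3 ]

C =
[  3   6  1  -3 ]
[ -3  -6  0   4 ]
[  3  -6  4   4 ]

3

First compute BC:
[[ -3, -18,  -1,   7],
 [ -9, -18,  -7,   5],
 [  3, -18,   6,  10],
 [  0, -36,   8,  20]]
Now row reduce the product.
R2 ← R2 − (3)·R1: [0, 36, -4, -16]
R3 ← R3 + R1: [0, -36, 5, 17]
R3 ← R3 + R2: [0, 0, 1, 1]
R4 ← R4 + R2: [0, 0, 4, 4]
R4 ← R4 − (4)·R3: [0, 0, 0, 0]
3 nonzero rows, so rank(BC) = 3.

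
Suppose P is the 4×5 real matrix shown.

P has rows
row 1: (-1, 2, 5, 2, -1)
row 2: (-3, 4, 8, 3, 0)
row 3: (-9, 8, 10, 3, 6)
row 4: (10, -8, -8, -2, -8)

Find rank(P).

2

Row reduce to echelon form.
R2 ← R2 − (3)·R1: [0, -2, -7, -3, 3]
R3 ← R3 − (9)·R1: [0, -10, -35, -15, 15]
R4 ← R4 + (10)·R1: [0, 12, 42, 18, -18]
R3 ← R3 − (5)·R2: [0, 0, 0, 0, 0]
R4 ← R4 + (6)·R2: [0, 0, 0, 0, 0]
Echelon form has 2 nonzero rows, so rank(P) = 2.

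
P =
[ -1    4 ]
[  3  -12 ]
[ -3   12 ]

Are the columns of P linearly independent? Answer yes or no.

no

Row reduce P to echelon form.
R2 ← R2 + (3)·R1: [0, 0]
R3 ← R3 − (3)·R1: [0, 0]
1 pivot among 2 columns.
Only 1 < 2 pivot columns, so the columns are linearly dependent.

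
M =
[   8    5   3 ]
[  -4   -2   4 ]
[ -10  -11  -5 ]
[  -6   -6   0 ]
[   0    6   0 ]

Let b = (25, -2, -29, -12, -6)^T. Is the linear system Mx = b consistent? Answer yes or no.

yes

Row reduce the augmented matrix [M | b].
R2 ← R2 + (1/2)·R1: [0, 1/2, 11/2, 21/2]
R3 ← R3 + (5/4)·R1: [0, -19/4, -5/4, 9/4]
R4 ← R4 + (3/4)·R1: [0, -9/4, 9/4, 27/4]
R3 ← R3 + (19/2)·R2: [0, 0, 51, 102]
R4 ← R4 + (9/2)·R2: [0, 0, 27, 54]
R5 ← R5 − (12)·R2: [0, 0, -66, -132]
R4 ← R4 − (9/17)·R3: [0, 0, 0, 0]
R5 ← R5 + (22/17)·R3: [0, 0, 0, 0]
The echelon form has 3 nonzero rows, and every pivot lies in the first 3 columns, so rank(M) = rank([M|b]) = 3.
The system is consistent.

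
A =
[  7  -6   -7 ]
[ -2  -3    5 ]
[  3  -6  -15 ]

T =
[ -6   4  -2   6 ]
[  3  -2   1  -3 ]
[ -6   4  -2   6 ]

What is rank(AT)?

1

First compute AT:
[[-18,  12,  -6,  18],
 [-27,  18,  -9,  27],
 [ 54, -36,  18, -54]]
Now row reduce the product.
R2 ← R2 − (3/2)·R1: [0, 0, 0, 0]
R3 ← R3 + (3)·R1: [0, 0, 0, 0]
1 nonzero row, so rank(AT) = 1.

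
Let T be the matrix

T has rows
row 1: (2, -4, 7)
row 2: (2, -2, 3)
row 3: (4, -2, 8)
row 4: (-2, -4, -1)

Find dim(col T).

3

Row reduce to echelon form.
R2 ← R2 − R1: [0, 2, -4]
R3 ← R3 − (2)·R1: [0, 6, -6]
R4 ← R4 + R1: [0, -8, 6]
R3 ← R3 − (3)·R2: [0, 0, 6]
R4 ← R4 + (4)·R2: [0, 0, -10]
R4 ← R4 + (5/3)·R3: [0, 0, 0]
Echelon form has 3 nonzero rows, so rank(T) = 3.
The column space has dimension equal to the rank: 3.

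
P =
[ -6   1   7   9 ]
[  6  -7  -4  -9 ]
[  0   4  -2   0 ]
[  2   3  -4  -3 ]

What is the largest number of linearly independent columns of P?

Row reduce to echelon form.
R2 ← R2 + R1: [0, -6, 3, 0]
R4 ← R4 + (1/3)·R1: [0, 10/3, -5/3, 0]
R3 ← R3 + (2/3)·R2: [0, 0, 0, 0]
R4 ← R4 + (5/9)·R2: [0, 0, 0, 0]
Echelon form has 2 nonzero rows, so rank(P) = 2.
The rank gives the maximum number of linearly independent columns: 2.

2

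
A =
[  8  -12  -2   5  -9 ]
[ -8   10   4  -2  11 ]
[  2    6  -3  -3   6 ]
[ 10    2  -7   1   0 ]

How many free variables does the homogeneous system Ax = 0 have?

1

Row reduce to echelon form.
R2 ← R2 + R1: [0, -2, 2, 3, 2]
R3 ← R3 − (1/4)·R1: [0, 9, -5/2, -17/4, 33/4]
R4 ← R4 − (5/4)·R1: [0, 17, -9/2, -21/4, 45/4]
R3 ← R3 + (9/2)·R2: [0, 0, 13/2, 37/4, 69/4]
R4 ← R4 + (17/2)·R2: [0, 0, 25/2, 81/4, 113/4]
R4 ← R4 − (25/13)·R3: [0, 0, 0, 32/13, -64/13]
4 nonzero rows, so rank(A) = 4.
A has 5 columns; by rank–nullity, nullity = 5 − 4 = 1.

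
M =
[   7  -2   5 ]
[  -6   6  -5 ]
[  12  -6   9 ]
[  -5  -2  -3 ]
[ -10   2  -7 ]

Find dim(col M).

Row reduce to echelon form.
R2 ← R2 + (6/7)·R1: [0, 30/7, -5/7]
R3 ← R3 − (12/7)·R1: [0, -18/7, 3/7]
R4 ← R4 + (5/7)·R1: [0, -24/7, 4/7]
R5 ← R5 + (10/7)·R1: [0, -6/7, 1/7]
R3 ← R3 + (3/5)·R2: [0, 0, 0]
R4 ← R4 + (4/5)·R2: [0, 0, 0]
R5 ← R5 + (1/5)·R2: [0, 0, 0]
Echelon form has 2 nonzero rows, so rank(M) = 2.
The column space has dimension equal to the rank: 2.

2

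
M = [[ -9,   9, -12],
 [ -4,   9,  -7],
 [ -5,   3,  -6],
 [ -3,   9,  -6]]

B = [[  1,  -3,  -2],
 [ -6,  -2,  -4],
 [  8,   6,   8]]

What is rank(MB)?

2

First compute MB:
[[-159, -63, -114],
 [-114, -48, -84],
 [-71, -27, -50],
 [-105, -45, -78]]
Now row reduce the product.
R2 ← R2 − (38/53)·R1: [0, -150/53, -120/53]
R3 ← R3 − (71/159)·R1: [0, 60/53, 48/53]
R4 ← R4 − (35/53)·R1: [0, -180/53, -144/53]
R3 ← R3 + (2/5)·R2: [0, 0, 0]
R4 ← R4 − (6/5)·R2: [0, 0, 0]
2 nonzero rows, so rank(MB) = 2.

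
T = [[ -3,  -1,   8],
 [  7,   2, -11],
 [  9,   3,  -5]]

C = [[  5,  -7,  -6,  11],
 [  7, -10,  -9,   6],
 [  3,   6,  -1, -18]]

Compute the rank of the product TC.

First compute TC:
[[  2,  79,  19, -183],
 [ 16, -135, -49, 287],
 [ 51, -123, -76, 207]]
Now row reduce the product.
R2 ← R2 − (8)·R1: [0, -767, -201, 1751]
R3 ← R3 − (51/2)·R1: [0, -4275/2, -1121/2, 9747/2]
R3 ← R3 − (4275/1534)·R2: [0, 0, -266/767, -4788/767]
3 nonzero rows, so rank(TC) = 3.

3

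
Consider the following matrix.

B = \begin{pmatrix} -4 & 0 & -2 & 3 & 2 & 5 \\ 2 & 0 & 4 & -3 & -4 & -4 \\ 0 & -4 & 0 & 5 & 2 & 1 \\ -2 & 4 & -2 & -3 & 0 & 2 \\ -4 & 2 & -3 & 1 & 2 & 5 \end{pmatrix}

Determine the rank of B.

Row reduce to echelon form.
R2 ← R2 + (1/2)·R1: [0, 0, 3, -3/2, -3, -3/2]
R4 ← R4 − (1/2)·R1: [0, 4, -1, -9/2, -1, -1/2]
R5 ← R5 − R1: [0, 2, -1, -2, 0, 0]
Swap R2 ↔ R3
R4 ← R4 + R2: [0, 0, -1, 1/2, 1, 1/2]
R5 ← R5 + (1/2)·R2: [0, 0, -1, 1/2, 1, 1/2]
R4 ← R4 + (1/3)·R3: [0, 0, 0, 0, 0, 0]
R5 ← R5 + (1/3)·R3: [0, 0, 0, 0, 0, 0]
Echelon form has 3 nonzero rows, so rank(B) = 3.

3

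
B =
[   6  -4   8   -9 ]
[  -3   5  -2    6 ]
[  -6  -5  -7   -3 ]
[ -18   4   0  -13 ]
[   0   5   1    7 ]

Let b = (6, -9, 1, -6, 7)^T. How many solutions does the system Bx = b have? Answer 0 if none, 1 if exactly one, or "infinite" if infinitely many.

0

Row reduce the augmented matrix [B | b].
R2 ← R2 + (1/2)·R1: [0, 3, 2, 3/2, -6]
R3 ← R3 + R1: [0, -9, 1, -12, 7]
R4 ← R4 + (3)·R1: [0, -8, 24, -40, 12]
R3 ← R3 + (3)·R2: [0, 0, 7, -15/2, -11]
R4 ← R4 + (8/3)·R2: [0, 0, 88/3, -36, -4]
R5 ← R5 − (5/3)·R2: [0, 0, -7/3, 9/2, 17]
R4 ← R4 − (88/21)·R3: [0, 0, 0, -32/7, 884/21]
R5 ← R5 + (1/3)·R3: [0, 0, 0, 2, 40/3]
R5 ← R5 + (7/16)·R4: [0, 0, 0, 0, 127/4]
The echelon form has 5 nonzero rows; the last pivot sits in the augmented column, so rank(B) = 4 but rank([B|b]) = 5.
Since the ranks differ, the system is inconsistent.
It has no solutions.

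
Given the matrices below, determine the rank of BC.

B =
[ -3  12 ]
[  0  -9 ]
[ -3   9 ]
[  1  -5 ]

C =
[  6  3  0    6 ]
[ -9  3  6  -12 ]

First compute BC:
[[-126,  27,  72, -162],
 [ 81, -27, -54, 108],
 [-99,  18,  54, -126],
 [ 51, -12, -30,  66]]
Now row reduce the product.
R2 ← R2 + (9/14)·R1: [0, -135/14, -54/7, 27/7]
R3 ← R3 − (11/14)·R1: [0, -45/14, -18/7, 9/7]
R4 ← R4 + (17/42)·R1: [0, -15/14, -6/7, 3/7]
R3 ← R3 − (1/3)·R2: [0, 0, 0, 0]
R4 ← R4 − (1/9)·R2: [0, 0, 0, 0]
2 nonzero rows, so rank(BC) = 2.

2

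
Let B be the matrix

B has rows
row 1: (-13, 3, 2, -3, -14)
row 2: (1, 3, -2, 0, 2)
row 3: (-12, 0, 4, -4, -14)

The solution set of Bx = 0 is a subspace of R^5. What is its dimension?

2

Row reduce to echelon form.
R2 ← R2 + (1/13)·R1: [0, 42/13, -24/13, -3/13, 12/13]
R3 ← R3 − (12/13)·R1: [0, -36/13, 28/13, -16/13, -14/13]
R3 ← R3 + (6/7)·R2: [0, 0, 4/7, -10/7, -2/7]
3 nonzero rows, so rank(B) = 3.
B has 5 columns; by rank–nullity, nullity = 5 − 3 = 2.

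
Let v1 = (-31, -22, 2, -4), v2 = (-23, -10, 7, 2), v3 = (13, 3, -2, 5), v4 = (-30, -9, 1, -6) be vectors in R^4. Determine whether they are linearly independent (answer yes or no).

yes

Form the matrix with these vectors as rows and row reduce.
R2 ← R2 − (23/31)·R1: [0, 196/31, 171/31, 154/31]
R3 ← R3 + (13/31)·R1: [0, -193/31, -36/31, 103/31]
R4 ← R4 − (30/31)·R1: [0, 381/31, -29/31, -66/31]
R3 ← R3 + (193/196)·R2: [0, 0, 837/196, 115/14]
R4 ← R4 − (381/196)·R2: [0, 0, -2285/196, -165/14]
R4 ← R4 + (2285/837)·R3: [0, 0, 0, 8905/837]
4 nonzero rows, so the 4 vectors span a space of dimension 4.
Since 4 = 4, the vectors are linearly independent.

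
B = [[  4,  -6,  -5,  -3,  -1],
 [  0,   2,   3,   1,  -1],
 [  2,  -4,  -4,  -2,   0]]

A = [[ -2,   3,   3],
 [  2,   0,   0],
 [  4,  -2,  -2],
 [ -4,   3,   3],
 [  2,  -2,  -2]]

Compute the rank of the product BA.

First compute BA:
[[-30,  15,  15],
 [ 10,  -1,  -1],
 [-20,   8,   8]]
Now row reduce the product.
R2 ← R2 + (1/3)·R1: [0, 4, 4]
R3 ← R3 − (2/3)·R1: [0, -2, -2]
R3 ← R3 + (1/2)·R2: [0, 0, 0]
2 nonzero rows, so rank(BA) = 2.

2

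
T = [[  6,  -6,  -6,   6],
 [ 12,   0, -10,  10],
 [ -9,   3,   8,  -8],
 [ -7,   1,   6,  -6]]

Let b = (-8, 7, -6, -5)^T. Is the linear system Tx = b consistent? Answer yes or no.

Row reduce the augmented matrix [T | b].
R2 ← R2 − (2)·R1: [0, 12, 2, -2, 23]
R3 ← R3 + (3/2)·R1: [0, -6, -1, 1, -18]
R4 ← R4 + (7/6)·R1: [0, -6, -1, 1, -43/3]
R3 ← R3 + (1/2)·R2: [0, 0, 0, 0, -13/2]
R4 ← R4 + (1/2)·R2: [0, 0, 0, 0, -17/6]
R4 ← R4 − (17/39)·R3: [0, 0, 0, 0, 0]
The echelon form has 3 nonzero rows; the last pivot sits in the augmented column, so rank(T) = 2 but rank([T|b]) = 3.
Since the ranks differ, the system is inconsistent.

no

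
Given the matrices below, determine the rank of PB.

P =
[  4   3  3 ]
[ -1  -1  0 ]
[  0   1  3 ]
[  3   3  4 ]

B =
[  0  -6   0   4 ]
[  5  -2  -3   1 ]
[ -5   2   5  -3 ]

First compute PB:
[[  0, -24,   6,  10],
 [ -5,   8,   3,  -5],
 [-10,   4,  12,  -8],
 [ -5, -16,  11,   3]]
Now row reduce the product.
Swap R1 ↔ R2
R3 ← R3 − (2)·R1: [0, -12, 6, 2]
R4 ← R4 − R1: [0, -24, 8, 8]
R3 ← R3 − (1/2)·R2: [0, 0, 3, -3]
R4 ← R4 − R2: [0, 0, 2, -2]
R4 ← R4 − (2/3)·R3: [0, 0, 0, 0]
3 nonzero rows, so rank(PB) = 3.

3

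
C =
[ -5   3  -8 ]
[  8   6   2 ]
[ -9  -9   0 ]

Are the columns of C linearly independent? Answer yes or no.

no

Row reduce C to echelon form.
R2 ← R2 + (8/5)·R1: [0, 54/5, -54/5]
R3 ← R3 − (9/5)·R1: [0, -72/5, 72/5]
R3 ← R3 + (4/3)·R2: [0, 0, 0]
2 pivots among 3 columns.
Only 2 < 3 pivot columns, so the columns are linearly dependent.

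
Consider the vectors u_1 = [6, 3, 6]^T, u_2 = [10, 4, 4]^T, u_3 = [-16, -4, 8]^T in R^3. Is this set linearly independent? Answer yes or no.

no

Form the matrix with these vectors as rows and row reduce.
R2 ← R2 − (5/3)·R1: [0, -1, -6]
R3 ← R3 + (8/3)·R1: [0, 4, 24]
R3 ← R3 + (4)·R2: [0, 0, 0]
2 nonzero rows, so the 3 vectors span a space of dimension 2.
Since 2 < 3, the vectors are linearly dependent.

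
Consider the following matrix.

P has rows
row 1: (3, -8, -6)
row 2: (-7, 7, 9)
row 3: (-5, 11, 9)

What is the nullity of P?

1

Row reduce to echelon form.
R2 ← R2 + (7/3)·R1: [0, -35/3, -5]
R3 ← R3 + (5/3)·R1: [0, -7/3, -1]
R3 ← R3 − (1/5)·R2: [0, 0, 0]
2 nonzero rows, so rank(P) = 2.
P has 3 columns; by rank–nullity, nullity = 3 − 2 = 1.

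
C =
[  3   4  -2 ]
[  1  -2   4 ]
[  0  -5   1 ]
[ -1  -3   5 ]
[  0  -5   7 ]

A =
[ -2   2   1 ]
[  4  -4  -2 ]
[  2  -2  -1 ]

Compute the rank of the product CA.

1

First compute CA:
[[  6,  -6,  -3],
 [ -2,   2,   1],
 [-18,  18,   9],
 [  0,   0,   0],
 [ -6,   6,   3]]
Now row reduce the product.
R2 ← R2 + (1/3)·R1: [0, 0, 0]
R3 ← R3 + (3)·R1: [0, 0, 0]
R5 ← R5 + R1: [0, 0, 0]
1 nonzero row, so rank(CA) = 1.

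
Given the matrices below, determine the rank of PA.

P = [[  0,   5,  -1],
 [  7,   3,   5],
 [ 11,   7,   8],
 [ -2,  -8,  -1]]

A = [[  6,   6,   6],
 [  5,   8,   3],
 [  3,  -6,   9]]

First compute PA:
[[ 22,  46,   6],
 [ 72,  36,  96],
 [125,  74, 159],
 [-55, -70, -45]]
Now row reduce the product.
R2 ← R2 − (36/11)·R1: [0, -1260/11, 840/11]
R3 ← R3 − (125/22)·R1: [0, -2061/11, 1374/11]
R4 ← R4 + (5/2)·R1: [0, 45, -30]
R3 ← R3 − (229/140)·R2: [0, 0, 0]
R4 ← R4 + (11/28)·R2: [0, 0, 0]
2 nonzero rows, so rank(PA) = 2.

2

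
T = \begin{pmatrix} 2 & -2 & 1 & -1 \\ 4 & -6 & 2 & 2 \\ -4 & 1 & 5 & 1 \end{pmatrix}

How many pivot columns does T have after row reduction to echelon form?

3

Row reduce to echelon form.
R2 ← R2 − (2)·R1: [0, -2, 0, 4]
R3 ← R3 + (2)·R1: [0, -3, 7, -1]
R3 ← R3 − (3/2)·R2: [0, 0, 7, -7]
Echelon form has 3 nonzero rows, so rank(T) = 3.
Each nonzero row contributes one pivot column: 3 pivot columns.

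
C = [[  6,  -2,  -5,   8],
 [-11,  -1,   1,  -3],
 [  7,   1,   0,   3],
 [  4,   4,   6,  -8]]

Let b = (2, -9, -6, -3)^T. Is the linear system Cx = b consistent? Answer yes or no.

Row reduce the augmented matrix [C | b].
R2 ← R2 + (11/6)·R1: [0, -14/3, -49/6, 35/3, -16/3]
R3 ← R3 − (7/6)·R1: [0, 10/3, 35/6, -19/3, -25/3]
R4 ← R4 − (2/3)·R1: [0, 16/3, 28/3, -40/3, -13/3]
R3 ← R3 + (5/7)·R2: [0, 0, 0, 2, -85/7]
R4 ← R4 + (8/7)·R2: [0, 0, 0, 0, -73/7]
The echelon form has 4 nonzero rows; the last pivot sits in the augmented column, so rank(C) = 3 but rank([C|b]) = 4.
Since the ranks differ, the system is inconsistent.

no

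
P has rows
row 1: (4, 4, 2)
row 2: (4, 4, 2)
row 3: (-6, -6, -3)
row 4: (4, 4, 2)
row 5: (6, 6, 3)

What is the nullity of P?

2

Row reduce to echelon form.
R2 ← R2 − R1: [0, 0, 0]
R3 ← R3 + (3/2)·R1: [0, 0, 0]
R4 ← R4 − R1: [0, 0, 0]
R5 ← R5 − (3/2)·R1: [0, 0, 0]
1 nonzero row, so rank(P) = 1.
P has 3 columns; by rank–nullity, nullity = 3 − 1 = 2.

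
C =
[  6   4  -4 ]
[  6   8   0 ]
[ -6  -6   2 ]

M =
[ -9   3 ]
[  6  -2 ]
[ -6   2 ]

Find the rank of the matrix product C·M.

1

First compute CM:
[[ -6,   2],
 [ -6,   2],
 [  6,  -2]]
Now row reduce the product.
R2 ← R2 − R1: [0, 0]
R3 ← R3 + R1: [0, 0]
1 nonzero row, so rank(CM) = 1.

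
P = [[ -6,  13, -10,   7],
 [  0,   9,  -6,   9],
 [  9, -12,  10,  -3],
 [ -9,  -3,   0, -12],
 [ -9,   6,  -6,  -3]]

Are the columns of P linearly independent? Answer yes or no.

Row reduce P to echelon form.
R3 ← R3 + (3/2)·R1: [0, 15/2, -5, 15/2]
R4 ← R4 − (3/2)·R1: [0, -45/2, 15, -45/2]
R5 ← R5 − (3/2)·R1: [0, -27/2, 9, -27/2]
R3 ← R3 − (5/6)·R2: [0, 0, 0, 0]
R4 ← R4 + (5/2)·R2: [0, 0, 0, 0]
R5 ← R5 + (3/2)·R2: [0, 0, 0, 0]
2 pivots among 4 columns.
Only 2 < 4 pivot columns, so the columns are linearly dependent.

no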